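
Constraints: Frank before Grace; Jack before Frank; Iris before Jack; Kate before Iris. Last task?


Constraints: Frank before Grace; Jack before Frank; Iris before Jack; Kate before Iris
The last task can have nothing scheduled after it, so it must never appear on the left of a 'before'.
Tasks appearing before some other task: Frank, Jack, Iris, Kate.
The only task not in that list is Grace → it is last.

Grace


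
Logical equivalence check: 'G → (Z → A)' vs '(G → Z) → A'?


Expression 1: G → (Z → A)
Expression 2: (G → Z) → A
Truth table (G Z A | Expr1 Expr2):
  T T T |   T     T
  T T F |   F     F
  T F T |   T     T
  T F F |   T     T
  F T T |   T     T
  F T F |   T     F   ← differ
  F F T |   T     T
  F F F |   T     F   ← differ
Counterexample: G=F, Z=T, A=F gives Expr1 = T but Expr2 = F, so the expressions are NOT logically equivalent.

No


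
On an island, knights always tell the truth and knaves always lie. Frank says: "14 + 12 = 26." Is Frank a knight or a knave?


Statement: "14 + 12 = 26."
Actual: 14 + 12 = 26
Claimed: 26
Statement is TRUE → Frank tells the truth → Knight

Knight


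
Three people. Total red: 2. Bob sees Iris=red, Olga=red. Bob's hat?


Total red = 2, seen red = 2
Own red = 2 - 2 = 0
Bob's hat is blue.

blue


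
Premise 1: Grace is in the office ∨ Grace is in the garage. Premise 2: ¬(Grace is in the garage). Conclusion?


Disjunctive syllogism: P ∨ Q, ¬P ⊢ Q
Disjunction: Grace is in the office ∨ Grace is in the garage
We know it is not the case that Grace is in the garage.
By disjunctive syllogism, the other disjunct must be true.

Grace is in the office


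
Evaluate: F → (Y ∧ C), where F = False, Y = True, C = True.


F = False, Y = True, C = True
Step 1: Y ∧ C = True AND True = True
Step 2: F → (True): false only when F=True and consequent=False.
Result: True

True


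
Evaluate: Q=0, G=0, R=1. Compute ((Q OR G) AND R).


Q OR G = 0|0 = 0
0 AND 1 = 0

0


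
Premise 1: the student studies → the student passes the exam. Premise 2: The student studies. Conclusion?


Modus ponens: P → Q, P ⊢ Q
P: the student studies
Q: the student passes the exam
We have P → Q and P is true.
By modus ponens, Q must be true.

The student passes the exam


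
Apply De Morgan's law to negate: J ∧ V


De Morgan's law: ¬(P ∧ Q) ≡ ¬P ∨ ¬Q
¬(J ∧ V) = ¬J ∨ ¬V

¬J ∨ ¬V


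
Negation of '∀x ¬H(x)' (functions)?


Original: ∀x ¬H(x)
Rule: ¬∀→∃, ¬∃→∀, negate predicate.
Negation: ∃x H(x)

∃x H(x)


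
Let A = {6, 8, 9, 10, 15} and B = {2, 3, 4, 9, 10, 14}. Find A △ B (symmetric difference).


A = {6, 8, 9, 10, 15}
B = {2, 3, 4, 9, 10, 14}
Operation: symmetric difference
In A only: [6, 8, 15], in B only: [2, 3, 4, 14]

{2, 3, 4, 6, 8, 14, 15}


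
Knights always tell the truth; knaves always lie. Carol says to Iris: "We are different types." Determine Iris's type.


Carol says: "We are different types."
Case 1: Carol is a Knight (truth-teller)
  Statement is true → they ARE different → Iris is a Knave
Case 2: Carol is a Knave (liar)
  Statement is false → they are NOT different → Iris is a Knave
In both cases, Iris is a Knave.

Knave


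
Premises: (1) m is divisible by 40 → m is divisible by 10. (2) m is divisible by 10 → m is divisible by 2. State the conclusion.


Hypothetical syllogism: P → Q, Q → R ⊢ P → R
Premise 1: m is divisible by 40 → m is divisible by 10
Premise 2: m is divisible by 10 → m is divisible by 2
Chain the implications: the middle term (m is divisible by 10) links the two.
Conclusion: If m is divisible by 40, then m is divisible by 2.

If m is divisible by 40, then m is divisible by 2.


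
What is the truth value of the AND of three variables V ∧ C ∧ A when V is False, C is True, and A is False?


V = False, C = True, A = False
Step 1: V ∧ C = False AND True = False
Step 2: (False) ∧ A = (False) AND False = False
AND is true only when ALL operands are true.

False


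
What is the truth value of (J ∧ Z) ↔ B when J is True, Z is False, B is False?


J = True, Z = False, B = False
Step 1: J ∧ Z = True AND False = False
Step 2: (False) ↔ B: true when both sides have same truth value.
Result: False ↔ False = True

True


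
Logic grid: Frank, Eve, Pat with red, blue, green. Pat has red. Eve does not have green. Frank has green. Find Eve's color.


From clues:
  Pat → red
  Frank → green
By elimination, Eve gets the remaining.

blue


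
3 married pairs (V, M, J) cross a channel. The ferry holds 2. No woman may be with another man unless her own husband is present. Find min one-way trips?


Label couples V, M, J (H = husband, W = wife).
Counting alone: 6 people, the ferry carries 2 and someone must bring it back, so each round trip nets at most +1 on the far side until the last crossing → at least 9 trips. The jealousy constraint makes 9 impossible; the shortest valid schedule has 11:
1. WV+WM →  (far: WV,WM; near: HV,HM,HJ,WJ)
2. WV ←       (far: WM; near: HV,HM,HJ,WV,WJ)
3. WV+WJ →  (far: WV,WM,WJ; near: HV,HM,HJ)
4. WV ←       (far: WM,WJ; near: HV,HM,HJ,WV)
5. HM+HJ →  (far: HM,WM,HJ,WJ; near: HV,WV)
6. HM+WM ←  (far: HJ,WJ; near: HV,WV,HM,WM)
7. HV+HM →  (far: HV,HM,HJ,WJ; near: WV,WM)
8. WJ ←       (far: HV,HM,HJ; near: WV,WM,WJ)
9. WV+WM →  (far: HV,WV,HM,WM,HJ; near: WJ)
10. HJ ←      (far: HV,WV,HM,WM; near: HJ,WJ)
11. HJ+WJ → (far: all six; near: empty)
In every state each wife is either with her husband or with no other man.
Minimum trips = 11

11


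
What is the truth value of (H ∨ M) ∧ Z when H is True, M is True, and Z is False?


H = True, M = True, Z = False
Step 1: H ∨ M = True OR True = True
Step 2: True ∧ Z = True AND False = False
OR is true when at least one operand is true; AND requires both.

False


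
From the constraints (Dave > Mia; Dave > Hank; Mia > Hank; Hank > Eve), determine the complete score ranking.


Constraints: Dave > Mia; Dave > Hank; Mia > Hank; Hank > Eve
Method: at each step, the next-highest is the one remaining person who never appears on the smaller side of a constraint between remaining people.
  Step 1: remaining {Eve, Hank, Mia, Dave}; on the smaller side: {Eve, Hank, Mia} → Dave is next (Dave > Mia; Dave > Hank).
  Step 2: remaining {Eve, Hank, Mia}; on the smaller side: {Eve, Hank} → Mia is next (Mia > Hank).
  Step 3: remaining {Eve, Hank}; on the smaller side: {Eve} → Hank is next (Hank > Eve).
  Step 4: only Eve remains → lowest.
Final ranking (highest to lowest):

Dave > Mia > Hank > Eve


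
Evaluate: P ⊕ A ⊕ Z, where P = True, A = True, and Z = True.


P = True, A = True, Z = True
Step 1: P ⊕ A = True XOR True = False
Step 2: False ⊕ Z = False XOR True = True
XOR is true when an odd number of operands are true.

True


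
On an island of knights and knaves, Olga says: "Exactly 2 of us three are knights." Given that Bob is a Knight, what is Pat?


Olga claims exactly 2 knights among Olga, Bob, Pat.
Given: Bob is a Knight.

Case 1: Olga is a Knight (tells truth)
  Then exactly 2 of the three are knights.
  Counting Olga, Bob: 2 knight(s) so far. Need 0 more → Pat = Knave.
Case 2: Olga is a Knave (lies)
  Then the count is NOT 2.
  If Pat = Knight, count = 2 = 2 → claim would be true, contradicts lie.
  If Pat = Knave, count = 1 ≠ 2 → lie confirmed ✓

Pat is a Knave.

Knave


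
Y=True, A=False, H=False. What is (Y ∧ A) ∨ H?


Y = True, A = False, H = False
Expression: (Y ∧ A) ∨ H
Step 1: Y ∧ A = True AND False = False
Step 2: (False) ∨ H = False OR False = False

False


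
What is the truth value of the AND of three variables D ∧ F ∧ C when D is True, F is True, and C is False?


D = True, F = True, C = False
Step 1: D ∧ F = True AND True = True
Step 2: (True) ∧ C = (True) AND False = False
AND is true only when ALL operands are true.

False


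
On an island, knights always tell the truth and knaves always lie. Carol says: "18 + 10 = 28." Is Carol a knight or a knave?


Statement: "18 + 10 = 28."
Actual: 18 + 10 = 28
Claimed: 28
Statement is TRUE → Carol tells the truth → Knight

Knight


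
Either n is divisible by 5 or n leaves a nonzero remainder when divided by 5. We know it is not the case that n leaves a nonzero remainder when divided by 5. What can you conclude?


Disjunctive syllogism: P ∨ Q, ¬P ⊢ Q
Disjunction: n is divisible by 5 ∨ n leaves a nonzero remainder when divided by 5
We know it is not the case that n leaves a nonzero remainder when divided by 5.
By disjunctive syllogism, the other disjunct must be true.

n is divisible by 5


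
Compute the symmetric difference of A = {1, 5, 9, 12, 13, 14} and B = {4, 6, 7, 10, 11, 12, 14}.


A = {1, 5, 9, 12, 13, 14}
B = {4, 6, 7, 10, 11, 12, 14}
Operation: symmetric difference
In A only: [1, 5, 9, 13], in B only: [4, 6, 7, 10, 11]

{1, 4, 5, 6, 7, 9, 10, 11, 13}


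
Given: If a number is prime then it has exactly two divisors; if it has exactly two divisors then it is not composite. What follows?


Hypothetical syllogism: P → Q, Q → R ⊢ P → R
Premise 1: a number is prime → it has exactly two divisors
Premise 2: it has exactly two divisors → it is not composite
Chain the implications: the middle term (it has exactly two divisors) links the two.
Conclusion: If a number is prime, then it is not composite.

If a number is prime, then it is not composite.


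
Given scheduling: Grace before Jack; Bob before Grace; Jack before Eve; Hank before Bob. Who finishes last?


Constraints: Grace before Jack; Bob before Grace; Jack before Eve; Hank before Bob
The last task can have nothing scheduled after it, so it must never appear on the left of a 'before'.
Tasks appearing before some other task: Grace, Bob, Jack, Hank.
The only task not in that list is Eve → it is last.

Eve


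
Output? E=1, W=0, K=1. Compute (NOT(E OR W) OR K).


E OR W = 1
NOT(1) = 0
0 OR 1 = 1

1


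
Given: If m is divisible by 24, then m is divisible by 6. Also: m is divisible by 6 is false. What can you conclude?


Modus tollens: P → Q, ¬Q ⊢ ¬P
P: m is divisible by 24
Q: m is divisible by 6
We have P → Q and Q is false.
By modus tollens, P must be false.

It is not the case that m is divisible by 24


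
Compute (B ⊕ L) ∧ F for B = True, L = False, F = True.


B = True, L = False, F = True
Step 1: B ⊕ L = True XOR False = True
Step 2: True ∧ F = True AND True = True
XOR true when exactly one of B,L is true; then AND with F.

True


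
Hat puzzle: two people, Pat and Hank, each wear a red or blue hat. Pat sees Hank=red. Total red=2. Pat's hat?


Total red = 2, Hank = red
Red accounted for: 1
Remaining for Pat: 1
Pat's hat is red.

red


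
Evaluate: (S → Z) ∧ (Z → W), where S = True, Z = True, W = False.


S = True, Z = True, W = False
Step 1: S → Z is false only when S=True and Z=False. Result: True
Step 2: Z → W is false only when Z=True and W=False. Result: False
Step 3: True ∧ False = False

False


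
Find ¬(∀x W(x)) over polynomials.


Original: ∀x W(x)
Rule: ¬∀→∃, ¬∃→∀, negate predicate.
Negation: ∃x ¬W(x)

∃x ¬W(x)


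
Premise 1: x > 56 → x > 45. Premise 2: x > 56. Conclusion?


Modus ponens: P → Q, P ⊢ Q
P: x > 56
Q: x > 45
We have P → Q and P is true.
By modus ponens, Q must be true.

x > 45


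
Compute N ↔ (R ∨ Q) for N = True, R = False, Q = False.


N = True, R = False, Q = False
Step 1: R ∨ Q = False OR False = False
Step 2: N ↔ (False): true when both sides have same truth value.
Result: True ↔ False = False

False


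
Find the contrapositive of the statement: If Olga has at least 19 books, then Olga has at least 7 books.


Original: If Olga has at least 19 books, then Olga has at least 7 books
Contrapositive: If ¬Q, then ¬P
Negate Q: not (Olga has at least 7 books)
Negate P: not (Olga has at least 19 books)

If not (Olga has at least 7 books), then not (Olga has at least 19 books).


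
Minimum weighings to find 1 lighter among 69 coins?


Each weighing has 3 outcomes (left heavy / balance / right heavy), so k weighings distinguish at most 3^k cases; splitting into three near-equal groups achieves this.
Need 3^k ≥ 69: 3^3 = 27 < 69 ≤ 3^4 = 81
k = ⌈log₃(69)⌉ = 4

4


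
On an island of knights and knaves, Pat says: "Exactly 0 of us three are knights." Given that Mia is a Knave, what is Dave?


Pat claims exactly 0 knights among Pat, Mia, Dave.
Given: Mia is a Knave.

Case 1: Pat is a Knight (tells truth)
  Then exactly 0 of the three are knights.
  Counting Pat, Mia: 1 knight(s) so far. Need -1 more → impossible.
Case 2: Pat is a Knave (lies)
  Then the count is NOT 0.
  If Dave = Knave, count = 0 = 0 → claim would be true, contradicts lie.
  If Dave = Knight, count = 1 ≠ 0 → lie confirmed ✓

Dave is a Knight.

Knight


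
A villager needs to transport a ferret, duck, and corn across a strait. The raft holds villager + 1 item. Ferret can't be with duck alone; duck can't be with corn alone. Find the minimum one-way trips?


1. villager+duck → 2. villager ← 3. villager+ferret → 4. villager+duck ← 5. villager+corn → 6. villager ← 7. villager+duck →
Minimum trips = 7

7


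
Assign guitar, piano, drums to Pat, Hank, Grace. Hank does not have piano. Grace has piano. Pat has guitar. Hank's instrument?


From clues:
  Grace → piano
  Pat → guitar
By elimination, Hank gets the remaining.

drums


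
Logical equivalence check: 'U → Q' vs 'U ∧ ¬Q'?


Expression 1: U → Q
Expression 2: U ∧ ¬Q
Truth table (U Q | Expr1 Expr2):
  T T |   T     F   ← differ
  T F |   F     T   ← differ
  F T |   T     F   ← differ
  F F |   T     F   ← differ
Counterexample: U=T, Q=T gives Expr1 = T but Expr2 = F, so the expressions are NOT logically equivalent.

No


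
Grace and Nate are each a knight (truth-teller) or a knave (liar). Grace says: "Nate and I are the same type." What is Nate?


Grace says: "Nate and I are the same type."
Case 1: Grace is a Knight (truth-teller)
  Statement is true → they ARE the same → Nate is also a Knight
Case 2: Grace is a Knave (liar)
  Statement is false → they are NOT the same → Nate is a Knight
In both cases, Nate is a Knight.

Knight


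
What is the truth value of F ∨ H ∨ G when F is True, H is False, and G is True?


F = True, H = False, G = True
Step 1: F ∨ H = True OR False = True
Step 2: True ∨ G = True OR True = True
OR is true when at least one operand is true.

True


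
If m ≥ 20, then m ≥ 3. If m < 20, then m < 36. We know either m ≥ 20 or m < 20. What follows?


Constructive dilemma: (P → Q) ∧ (R → S), P ∨ R ⊢ Q ∨ S
Premise 1: m ≥ 20 → m ≥ 3
Premise 2: m < 20 → m < 36
Premise 3: m ≥ 20 ∨ m < 20
Case 1: Assuming m ≥ 20, then by Premise 1, m ≥ 3.
Case 2: Assuming m < 20, then by Premise 2, m < 36.
Since one of m ≥ 20 or m < 20 must hold, we get m ≥ 3 or m < 36.

m ≥ 3 or m < 36.


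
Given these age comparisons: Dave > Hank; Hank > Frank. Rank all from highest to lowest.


Constraints: Dave > Hank; Hank > Frank
Method: at each step, the next-highest is the one remaining person who never appears on the smaller side of a constraint between remaining people.
  Step 1: remaining {Frank, Hank, Dave}; on the smaller side: {Frank, Hank} → Dave is next (Dave > Hank).
  Step 2: remaining {Frank, Hank}; on the smaller side: {Frank} → Hank is next (Hank > Frank).
  Step 3: only Frank remains → lowest.
Final ranking (highest to lowest):

Dave > Hank > Frank


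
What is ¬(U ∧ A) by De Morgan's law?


De Morgan's law: ¬(P ∧ Q) ≡ ¬P ∨ ¬Q
¬(U ∧ A) = ¬U ∨ ¬A

¬U ∨ ¬A


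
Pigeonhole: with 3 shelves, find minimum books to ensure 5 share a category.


Pigeonhole: to guarantee k in one of n categories, need (k-1)×n + 1.
k = 5, n = 3
Minimum = (5-1) × 3 + 1 = 4 × 3 + 1

13


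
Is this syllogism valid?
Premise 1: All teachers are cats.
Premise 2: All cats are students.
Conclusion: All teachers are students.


Premise 1: All teachers are cats.
Premise 2: All cats are students.
Conclusion: All teachers are students.
Barbara syllogism (AAA-1): All A are B, All B are C → All A are C.
Middle term (cats) distributed in premise 2.

Valid


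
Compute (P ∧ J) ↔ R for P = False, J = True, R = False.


P = False, J = True, R = False
Step 1: P ∧ J = False AND True = False
Step 2: (False) ↔ R: true when both sides have same truth value.
Result: False ↔ False = True

True


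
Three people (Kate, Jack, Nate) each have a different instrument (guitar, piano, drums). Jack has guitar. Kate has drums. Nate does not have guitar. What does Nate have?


From clues:
  Jack → guitar
  Kate → drums
By elimination, Nate gets the remaining.

piano


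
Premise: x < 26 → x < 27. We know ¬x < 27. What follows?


Modus tollens: P → Q, ¬Q ⊢ ¬P
P: x < 26
Q: x < 27
We have P → Q and Q is false.
By modus tollens, P must be false.

It is not the case that x < 26


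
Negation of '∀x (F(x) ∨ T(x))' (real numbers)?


Original: ∀x (F(x) ∨ T(x))
Rule: ¬∀→∃, ¬∃→∀, negate predicate.
Negation: ∃x (¬F(x) ∧ ¬T(x))

∃x (¬F(x) ∧ ¬T(x))


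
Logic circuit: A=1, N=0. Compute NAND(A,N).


A AND N = 0
NOT(0) = 1

1


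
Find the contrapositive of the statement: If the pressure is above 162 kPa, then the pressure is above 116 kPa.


Original: If the pressure is above 162 kPa, then the pressure is above 116 kPa
Contrapositive: If ¬Q, then ¬P
Negate Q: not (the pressure is above 116 kPa)
Negate P: not (the pressure is above 162 kPa)

If not (the pressure is above 116 kPa), then not (the pressure is above 162 kPa).


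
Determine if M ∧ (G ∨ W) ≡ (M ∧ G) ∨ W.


Expression 1: M ∧ (G ∨ W)
Expression 2: (M ∧ G) ∨ W
Truth table (M G W | Expr1 Expr2):
  T T T |   T     T
  T T F |   T     T
  T F T |   T     T
  T F F |   F     F
  F T T |   F     T   ← differ
  F T F |   F     F
  F F T |   F     T   ← differ
  F F F |   F     F
Counterexample: M=F, G=T, W=T gives Expr1 = F but Expr2 = T, so the expressions are NOT logically equivalent.

No


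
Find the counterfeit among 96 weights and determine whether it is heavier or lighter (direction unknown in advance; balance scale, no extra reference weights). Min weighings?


Let n = 96. 192 possibilities (n weights × lighter/heavier); each weighing has 3 outcomes.
Bound for k weighings: say the first weighing puts j weights on each pan. If it tips, the 2j weighed weights remain suspects (each with a known direction) and k-1 weighings give 3^(k-1) outcomes; 3^(k-1) is odd, so 2j ≤ 3^(k-1) - 1. If it balances, the n - 2j unweighed weights remain with direction unknown: 2(n - 2j) ≤ 3^(k-1) - 1 by the same parity argument. Adding, n ≤ (3^(k-1) - 1) + (3^(k-1) - 1)/2 = (3^k - 3)/2, and the classical three-group strategy achieves this (3 weights in 2 weighings, 12 in 3, 39 in 4, 120 in 5).
So we need the smallest k with (3^k - 3)/2 ≥ 96.
k = 4: (3^4 - 3)/2 = 39 < 96 ✗
k = 5: (3^5 - 3)/2 = 120 ≥ 96 ✓

5


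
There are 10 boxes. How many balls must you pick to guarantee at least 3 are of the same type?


Pigeonhole: to guarantee k in one of n categories, need (k-1)×n + 1.
k = 3, n = 10
Minimum = (3-1) × 10 + 1 = 2 × 10 + 1

21


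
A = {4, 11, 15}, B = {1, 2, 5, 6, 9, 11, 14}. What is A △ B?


A = {4, 11, 15}
B = {1, 2, 5, 6, 9, 11, 14}
Operation: symmetric difference
In A only: [4, 15], in B only: [1, 2, 5, 6, 9, 14]

{1, 2, 4, 5, 6, 9, 14, 15}


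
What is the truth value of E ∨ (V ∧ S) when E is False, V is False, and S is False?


E = False, V = False, S = False
Step 1: V ∧ S = False AND False = False
Step 2: E ∨ False = False OR False = False
AND evaluated first (higher precedence); then OR applied.

False


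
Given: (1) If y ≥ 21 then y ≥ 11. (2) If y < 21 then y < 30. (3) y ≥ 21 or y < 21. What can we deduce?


Constructive dilemma: (P → Q) ∧ (R → S), P ∨ R ⊢ Q ∨ S
Premise 1: y ≥ 21 → y ≥ 11
Premise 2: y < 21 → y < 30
Premise 3: y ≥ 21 ∨ y < 21
Case 1: Assuming y ≥ 21, then by Premise 1, y ≥ 11.
Case 2: Assuming y < 21, then by Premise 2, y < 30.
Since one of y ≥ 21 or y < 21 must hold, we get y ≥ 11 or y < 30.

y ≥ 11 or y < 30.


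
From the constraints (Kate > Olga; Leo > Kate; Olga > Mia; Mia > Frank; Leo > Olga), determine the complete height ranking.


Constraints: Kate > Olga; Leo > Kate; Olga > Mia; Mia > Frank; Leo > Olga
Method: at each step, the next-highest is the one remaining person who never appears on the smaller side of a constraint between remaining people.
  Step 1: remaining {Frank, Leo, Kate, Olga, Mia}; on the smaller side: {Frank, Kate, Olga, Mia} → Leo is next (Leo > Kate; Leo > Olga).
  Step 2: remaining {Frank, Kate, Olga, Mia}; on the smaller side: {Frank, Olga, Mia} → Kate is next (Kate > Olga).
  Step 3: remaining {Frank, Olga, Mia}; on the smaller side: {Frank, Mia} → Olga is next (Olga > Mia).
  Step 4: remaining {Frank, Mia}; on the smaller side: {Frank} → Mia is next (Mia > Frank).
  Step 5: only Frank remains → lowest.
Final ranking (highest to lowest):

Leo > Kate > Olga > Mia > Frank


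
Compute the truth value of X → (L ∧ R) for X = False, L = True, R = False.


X = False, L = True, R = False
Step 1: L ∧ R = True AND False = False
Step 2: X → (False): false only when X=True and consequent=False.
Result: True

True


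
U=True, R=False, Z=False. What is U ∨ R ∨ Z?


U = True, R = False, Z = False
Expression: U ∨ R ∨ Z
Step 1: U ∨ R = True OR False = True
Step 2: (True) ∨ Z = True OR False = True

True


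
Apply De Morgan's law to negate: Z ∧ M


De Morgan's law: ¬(P ∧ Q) ≡ ¬P ∨ ¬Q
¬(Z ∧ M) = ¬Z ∨ ¬M

¬Z ∨ ¬M


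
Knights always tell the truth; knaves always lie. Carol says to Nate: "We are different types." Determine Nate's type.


Carol says: "We are different types."
Case 1: Carol is a Knight (truth-teller)
  Statement is true → they ARE different → Nate is a Knave
Case 2: Carol is a Knave (liar)
  Statement is false → they are NOT different → Nate is a Knave
In both cases, Nate is a Knave.

Knave


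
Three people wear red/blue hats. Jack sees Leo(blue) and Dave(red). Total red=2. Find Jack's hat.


Total red = 2, seen red = 1
Own red = 2 - 1 = 1
Jack's hat is red.

red


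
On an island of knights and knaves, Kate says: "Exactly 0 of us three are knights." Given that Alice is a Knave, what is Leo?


Kate claims exactly 0 knights among Kate, Alice, Leo.
Given: Alice is a Knave.

Case 1: Kate is a Knight (tells truth)
  Then exactly 0 of the three are knights.
  Counting Kate, Alice: 1 knight(s) so far. Need -1 more → impossible.
Case 2: Kate is a Knave (lies)
  Then the count is NOT 0.
  If Leo = Knave, count = 0 = 0 → claim would be true, contradicts lie.
  If Leo = Knight, count = 1 ≠ 0 → lie confirmed ✓

Leo is a Knight.

Knight


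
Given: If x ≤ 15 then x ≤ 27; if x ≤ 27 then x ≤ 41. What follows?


Hypothetical syllogism: P → Q, Q → R ⊢ P → R
Premise 1: x ≤ 15 → x ≤ 27
Premise 2: x ≤ 27 → x ≤ 41
Chain the implications: the middle term (x ≤ 27) links the two.
Conclusion: If x ≤ 15, then x ≤ 41.

If x ≤ 15, then x ≤ 41.


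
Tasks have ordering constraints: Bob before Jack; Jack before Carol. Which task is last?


Constraints: Bob before Jack; Jack before Carol
The last task can have nothing scheduled after it, so it must never appear on the left of a 'before'.
Tasks appearing before some other task: Bob, Jack.
The only task not in that list is Carol → it is last.

Carol


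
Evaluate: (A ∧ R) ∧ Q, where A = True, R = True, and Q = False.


A = True, R = True, Q = False
Step 1: A ∧ R = True AND True = True
Step 2: True ∧ Q = True AND False = False
AND is true only when ALL operands are true.

False


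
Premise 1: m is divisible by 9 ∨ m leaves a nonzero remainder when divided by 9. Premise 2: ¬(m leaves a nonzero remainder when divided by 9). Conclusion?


Disjunctive syllogism: P ∨ Q, ¬P ⊢ Q
Disjunction: m is divisible by 9 ∨ m leaves a nonzero remainder when divided by 9
We know it is not the case that m leaves a nonzero remainder when divided by 9.
By disjunctive syllogism, the other disjunct must be true.

m is divisible by 9


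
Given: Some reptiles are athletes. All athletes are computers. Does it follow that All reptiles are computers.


Premise 1: Some reptiles are athletes.
Premise 2: All athletes are computers.
Conclusion: All reptiles are computers.
Fallacy: illicit minor. The minor term (reptiles) is distributed in the conclusion ('All reptiles ...') but undistributed in its premise ('Some reptiles are athletes' doesn't cover all reptiles).
Only 'Some reptiles are computers' follows, not 'All'.

Invalid


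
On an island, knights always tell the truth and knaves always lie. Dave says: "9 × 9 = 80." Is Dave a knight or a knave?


Statement: "9 × 9 = 80."
Actual: 9 × 9 = 81
Claimed: 80
Statement is FALSE → Dave lies → Knave

Knave


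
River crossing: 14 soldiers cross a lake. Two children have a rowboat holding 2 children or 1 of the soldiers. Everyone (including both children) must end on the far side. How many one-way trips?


Per crossing of one of the soldiers: children→, one←, one of the soldiers→, one← = 4 trips
14 × 4 = 56, + 1 final children→ = 57
Minimum trips = 57

57


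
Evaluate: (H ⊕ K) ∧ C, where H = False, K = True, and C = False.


H = False, K = True, C = False
Step 1: H ⊕ K = False XOR True = True
Step 2: True ∧ C = True AND False = False
XOR true when exactly one of H,K is true; then AND with C.

False


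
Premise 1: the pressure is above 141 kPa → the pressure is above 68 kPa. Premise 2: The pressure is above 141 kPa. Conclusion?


Modus ponens: P → Q, P ⊢ Q
P: the pressure is above 141 kPa
Q: the pressure is above 68 kPa
We have P → Q and P is true.
By modus ponens, Q must be true.

The pressure is above 68 kPa


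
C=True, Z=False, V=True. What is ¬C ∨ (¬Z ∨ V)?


C = True, Z = False, V = True
Expression: ¬C ∨ (¬Z ∨ V)
Step 1: ¬Z = NOT False = True
Step 2: ¬Z ∨ V = True OR True = True
Step 3: ¬C = NOT True = False
Step 4: (False) ∨ (True) = False OR True = True

True


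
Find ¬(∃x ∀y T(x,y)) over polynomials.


Original: ∃x ∀y T(x,y)
Rule: ¬∀→∃, ¬∃→∀, negate predicate.
Negation: ∀x ∃y ¬T(x,y)

∀x ∃y ¬T(x,y)


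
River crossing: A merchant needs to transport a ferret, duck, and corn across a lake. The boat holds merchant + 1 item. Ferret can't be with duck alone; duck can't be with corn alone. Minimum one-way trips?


1. merchant+duck → 2. merchant ← 3. merchant+ferret → 4. merchant+duck ← 5. merchant+corn → 6. merchant ← 7. merchant+duck →
Minimum trips = 7

7


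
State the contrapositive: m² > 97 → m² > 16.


Original: If m² > 97, then m² > 16
Contrapositive: If ¬Q, then ¬P
Negate Q: not (m² > 16)
Negate P: not (m² > 97)

If not (m² > 16), then not (m² > 97).


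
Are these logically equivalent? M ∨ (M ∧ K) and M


Expression 1: M ∨ (M ∧ K)
Expression 2: M
Truth table (M K | Expr1 Expr2):
  T T |   T     T
  T F |   T     T
  F T |   F     F
  F F |   F     F
All 4 rows agree, so the expressions are logically equivalent.

Yes


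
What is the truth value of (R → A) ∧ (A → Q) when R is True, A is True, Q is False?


R = True, A = True, Q = False
Step 1: R → A is false only when R=True and A=False. Result: True
Step 2: A → Q is false only when A=True and Q=False. Result: False
Step 3: True ∧ False = False

False


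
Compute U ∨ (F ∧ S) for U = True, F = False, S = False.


U = True, F = False, S = False
Step 1: F ∧ S = False AND False = False
Step 2: U ∨ False = True OR False = True
AND evaluated first (higher precedence); then OR applied.

True


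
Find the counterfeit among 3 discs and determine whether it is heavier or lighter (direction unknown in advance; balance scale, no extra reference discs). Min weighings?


Let n = 3. 6 possibilities (n discs × lighter/heavier); each weighing has 3 outcomes.
Bound for k weighings: say the first weighing puts j discs on each pan. If it tips, the 2j weighed discs remain suspects (each with a known direction) and k-1 weighings give 3^(k-1) outcomes; 3^(k-1) is odd, so 2j ≤ 3^(k-1) - 1. If it balances, the n - 2j unweighed discs remain with direction unknown: 2(n - 2j) ≤ 3^(k-1) - 1 by the same parity argument. Adding, n ≤ (3^(k-1) - 1) + (3^(k-1) - 1)/2 = (3^k - 3)/2, and the classical three-group strategy achieves this (3 discs in 2 weighings, 12 in 3, 39 in 4, 120 in 5).
So we need the smallest k with (3^k - 3)/2 ≥ 3.
k = 1: (3^1 - 3)/2 = 0 < 3 ✗
k = 2: (3^2 - 3)/2 = 3 ≥ 3 ✓

2


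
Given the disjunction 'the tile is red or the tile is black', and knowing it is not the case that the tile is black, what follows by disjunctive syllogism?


Disjunctive syllogism: P ∨ Q, ¬P ⊢ Q
Disjunction: the tile is red ∨ the tile is black
We know it is not the case that the tile is black.
By disjunctive syllogism, the other disjunct must be true.

The tile is red


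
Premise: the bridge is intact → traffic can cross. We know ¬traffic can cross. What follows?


Modus tollens: P → Q, ¬Q ⊢ ¬P
P: the bridge is intact
Q: traffic can cross
We have P → Q and Q is false.
By modus tollens, P must be false.

It is not the case that the bridge is intact


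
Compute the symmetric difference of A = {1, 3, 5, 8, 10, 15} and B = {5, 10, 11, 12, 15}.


A = {1, 3, 5, 8, 10, 15}
B = {5, 10, 11, 12, 15}
Operation: symmetric difference
In A only: [1, 3, 8], in B only: [11, 12]

{1, 3, 8, 11, 12}


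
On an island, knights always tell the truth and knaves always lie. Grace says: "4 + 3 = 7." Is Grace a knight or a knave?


Statement: "4 + 3 = 7."
Actual: 4 + 3 = 7
Claimed: 7
Statement is TRUE → Grace tells the truth → Knight

Knight


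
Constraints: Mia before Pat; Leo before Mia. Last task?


Constraints: Mia before Pat; Leo before Mia
The last task can have nothing scheduled after it, so it must never appear on the left of a 'before'.
Tasks appearing before some other task: Mia, Leo.
The only task not in that list is Pat → it is last.

Pat


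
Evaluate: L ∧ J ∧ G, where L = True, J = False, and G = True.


L = True, J = False, G = True
Step 1: L ∧ J = True AND False = False
Step 2: (False) ∧ G = (False) AND True = False
AND is true only when ALL operands are true.

False


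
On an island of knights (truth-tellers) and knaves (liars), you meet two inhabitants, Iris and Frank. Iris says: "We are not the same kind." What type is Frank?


Iris says: "We are not the same kind."
Case 1: Iris is a Knight (truth-teller)
  Statement is true → they ARE different → Frank is a Knave
Case 2: Iris is a Knave (liar)
  Statement is false → they are NOT different → Frank is a Knave
In both cases, Frank is a Knave.

Knave


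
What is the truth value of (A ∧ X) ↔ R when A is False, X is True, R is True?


A = False, X = True, R = True
Step 1: A ∧ X = False AND True = False
Step 2: (False) ↔ R: true when both sides have same truth value.
Result: False ↔ True = False

False


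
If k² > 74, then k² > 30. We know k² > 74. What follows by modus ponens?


Modus ponens: P → Q, P ⊢ Q
P: k² > 74
Q: k² > 30
We have P → Q and P is true.
By modus ponens, Q must be true.

k² > 30


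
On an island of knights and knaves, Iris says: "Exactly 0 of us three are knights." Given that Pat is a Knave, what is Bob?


Iris claims exactly 0 knights among Iris, Pat, Bob.
Given: Pat is a Knave.

Case 1: Iris is a Knight (tells truth)
  Then exactly 0 of the three are knights.
  Counting Iris, Pat: 1 knight(s) so far. Need -1 more → impossible.
Case 2: Iris is a Knave (lies)
  Then the count is NOT 0.
  If Bob = Knave, count = 0 = 0 → claim would be true, contradicts lie.
  If Bob = Knight, count = 1 ≠ 0 → lie confirmed ✓

Bob is a Knight.

Knight


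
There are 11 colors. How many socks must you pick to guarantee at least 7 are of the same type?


Pigeonhole: to guarantee k in one of n categories, need (k-1)×n + 1.
k = 7, n = 11
Minimum = (7-1) × 11 + 1 = 6 × 11 + 1

67


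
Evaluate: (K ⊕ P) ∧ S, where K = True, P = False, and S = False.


K = True, P = False, S = False
Step 1: K ⊕ P = True XOR False = True
Step 2: True ∧ S = True AND False = False
XOR true when exactly one of K,P is true; then AND with S.

False


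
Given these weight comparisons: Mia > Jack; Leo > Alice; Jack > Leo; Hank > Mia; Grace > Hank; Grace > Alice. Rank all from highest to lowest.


Constraints: Mia > Jack; Leo > Alice; Jack > Leo; Hank > Mia; Grace > Hank; Grace > Alice
Method: at each step, the next-highest is the one remaining person who never appears on the smaller side of a constraint between remaining people.
  Step 1: remaining {Jack, Alice, Leo, Mia, Hank, Grace}; on the smaller side: {Jack, Alice, Leo, Mia, Hank} → Grace is next (Grace > Hank; Grace > Alice).
  Step 2: remaining {Jack, Alice, Leo, Mia, Hank}; on the smaller side: {Jack, Alice, Leo, Mia} → Hank is next (Hank > Mia).
  Step 3: remaining {Jack, Alice, Leo, Mia}; on the smaller side: {Jack, Alice, Leo} → Mia is next (Mia > Jack).
  Step 4: remaining {Jack, Alice, Leo}; on the smaller side: {Alice, Leo} → Jack is next (Jack > Leo).
  Step 5: remaining {Alice, Leo}; on the smaller side: {Alice} → Leo is next (Leo > Alice).
  Step 6: only Alice remains → lowest.
Final ranking (highest to lowest):

Grace > Hank > Mia > Jack > Leo > Alice


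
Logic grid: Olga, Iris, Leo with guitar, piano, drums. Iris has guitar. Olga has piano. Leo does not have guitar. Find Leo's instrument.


From clues:
  Olga → piano
  Iris → guitar
By elimination, Leo gets the remaining.

drums


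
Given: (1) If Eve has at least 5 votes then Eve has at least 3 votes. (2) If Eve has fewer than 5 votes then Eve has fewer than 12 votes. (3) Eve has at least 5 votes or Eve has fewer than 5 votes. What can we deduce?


Constructive dilemma: (P → Q) ∧ (R → S), P ∨ R ⊢ Q ∨ S
Premise 1: Eve has at least 5 votes → Eve has at least 3 votes
Premise 2: Eve has fewer than 5 votes → Eve has fewer than 12 votes
Premise 3: Eve has at least 5 votes ∨ Eve has fewer than 5 votes
Case 1: Assuming Eve has at least 5 votes, then by Premise 1, Eve has at least 3 votes.
Case 2: Assuming Eve has fewer than 5 votes, then by Premise 2, Eve has fewer than 12 votes.
Since one of Eve has at least 5 votes or Eve has fewer than 5 votes must hold, we get Eve has at least 3 votes or Eve has fewer than 12 votes.

Eve has at least 3 votes or Eve has fewer than 12 votes.


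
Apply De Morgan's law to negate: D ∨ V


De Morgan's law: ¬(P ∨ Q) ≡ ¬P ∧ ¬Q
¬(D ∨ V) = ¬D ∧ ¬V

¬D ∧ ¬V


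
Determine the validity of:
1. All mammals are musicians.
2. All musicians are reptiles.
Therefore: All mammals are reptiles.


Premise 1: All mammals are musicians.
Premise 2: All musicians are reptiles.
Conclusion: All mammals are reptiles.
Barbara syllogism (AAA-1): All A are B, All B are C → All A are C.
Middle term (musicians) distributed in premise 2.

Valid


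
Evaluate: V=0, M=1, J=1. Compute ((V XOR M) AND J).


V XOR M = 0^1 = 1
1 AND 1 = 1

1


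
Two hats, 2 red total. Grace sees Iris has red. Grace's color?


Total red = 2, Iris = red
Red accounted for: 1
Remaining for Grace: 1
Grace's hat is red.

red


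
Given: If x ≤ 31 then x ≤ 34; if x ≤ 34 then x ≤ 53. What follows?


Hypothetical syllogism: P → Q, Q → R ⊢ P → R
Premise 1: x ≤ 31 → x ≤ 34
Premise 2: x ≤ 34 → x ≤ 53
Chain the implications: the middle term (x ≤ 34) links the two.
Conclusion: If x ≤ 31, then x ≤ 53.

If x ≤ 31, then x ≤ 53.


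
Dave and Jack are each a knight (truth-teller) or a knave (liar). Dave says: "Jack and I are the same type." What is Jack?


Dave says: "Jack and I are the same type."
Case 1: Dave is a Knight (truth-teller)
  Statement is true → they ARE the same → Jack is also a Knight
Case 2: Dave is a Knave (liar)
  Statement is false → they are NOT the same → Jack is a Knight
In both cases, Jack is a Knight.

Knight


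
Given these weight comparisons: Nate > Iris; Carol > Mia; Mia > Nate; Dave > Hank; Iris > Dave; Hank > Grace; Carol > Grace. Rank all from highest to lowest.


Constraints: Nate > Iris; Carol > Mia; Mia > Nate; Dave > Hank; Iris > Dave; Hank > Grace; Carol > Grace
Method: at each step, the next-highest is the one remaining person who never appears on the smaller side of a constraint between remaining people.
  Step 1: remaining {Dave, Iris, Hank, Mia, Grace, Carol, Nate}; on the smaller side: {Dave, Iris, Hank, Mia, Grace, Nate} → Carol is next (Carol > Mia; Carol > Grace).
  Step 2: remaining {Dave, Iris, Hank, Mia, Grace, Nate}; on the smaller side: {Dave, Iris, Hank, Grace, Nate} → Mia is next (Mia > Nate).
  Step 3: remaining {Dave, Iris, Hank, Grace, Nate}; on the smaller side: {Dave, Iris, Hank, Grace} → Nate is next (Nate > Iris).
  Step 4: remaining {Dave, Iris, Hank, Grace}; on the smaller side: {Dave, Hank, Grace} → Iris is next (Iris > Dave).
  Step 5: remaining {Dave, Hank, Grace}; on the smaller side: {Hank, Grace} → Dave is next (Dave > Hank).
  Step 6: remaining {Hank, Grace}; on the smaller side: {Grace} → Hank is next (Hank > Grace).
  Step 7: only Grace remains → lowest.
Final ranking (highest to lowest):

Carol > Mia > Nate > Iris > Dave > Hank > Grace


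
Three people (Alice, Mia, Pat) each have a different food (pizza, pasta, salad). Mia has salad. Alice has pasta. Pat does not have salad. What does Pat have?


From clues:
  Mia → salad
  Alice → pasta
By elimination, Pat gets the remaining.

pizza


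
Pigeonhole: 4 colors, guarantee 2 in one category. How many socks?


Pigeonhole: to guarantee k in one of n categories, need (k-1)×n + 1.
k = 2, n = 4
Minimum = (2-1) × 4 + 1 = 1 × 4 + 1

5


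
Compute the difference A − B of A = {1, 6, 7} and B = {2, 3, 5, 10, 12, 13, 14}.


A = {1, 6, 7}
B = {2, 3, 5, 10, 12, 13, 14}
Operation: difference A − B
In A but not B: 1, 6, 7

{1, 6, 7}


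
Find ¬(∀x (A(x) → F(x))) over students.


Original: ∀x (A(x) → F(x))
Rule: ¬∀→∃, ¬∃→∀, negate predicate.
Negation: ∃x (A(x) ∧ ¬F(x))

∃x (A(x) ∧ ¬F(x))


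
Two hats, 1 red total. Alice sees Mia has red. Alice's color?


Total red = 1, Mia = red
Red accounted for: 1
Remaining for Alice: 0
Alice's hat is blue.

blue


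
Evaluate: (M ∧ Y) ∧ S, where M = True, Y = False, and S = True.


M = True, Y = False, S = True
Step 1: M ∧ Y = True AND False = False
Step 2: False ∧ S = False AND True = False
AND is true only when ALL operands are true.

False


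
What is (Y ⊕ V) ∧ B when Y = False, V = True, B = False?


Y = False, V = True, B = False
Step 1: Y ⊕ V = False XOR True = True
Step 2: True ∧ B = True AND False = False
XOR true when exactly one of Y,V is true; then AND with B.

False


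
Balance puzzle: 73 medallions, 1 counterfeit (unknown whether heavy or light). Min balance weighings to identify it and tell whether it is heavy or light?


Let n = 73. 146 possibilities (n medallions × lighter/heavier); each weighing has 3 outcomes.
Bound for k weighings: say the first weighing puts j medallions on each pan. If it tips, the 2j weighed medallions remain suspects (each with a known direction) and k-1 weighings give 3^(k-1) outcomes; 3^(k-1) is odd, so 2j ≤ 3^(k-1) - 1. If it balances, the n - 2j unweighed medallions remain with direction unknown: 2(n - 2j) ≤ 3^(k-1) - 1 by the same parity argument. Adding, n ≤ (3^(k-1) - 1) + (3^(k-1) - 1)/2 = (3^k - 3)/2, and the classical three-group strategy achieves this (3 medallions in 2 weighings, 12 in 3, 39 in 4, 120 in 5).
So we need the smallest k with (3^k - 3)/2 ≥ 73.
k = 4: (3^4 - 3)/2 = 39 < 73 ✗
k = 5: (3^5 - 3)/2 = 120 ≥ 73 ✓

5
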